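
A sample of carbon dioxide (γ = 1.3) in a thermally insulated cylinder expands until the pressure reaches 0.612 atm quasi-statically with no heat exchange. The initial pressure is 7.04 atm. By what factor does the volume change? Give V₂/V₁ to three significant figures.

V₂/V₁ ≈ 6.55

From PV^γ = const, V₂/V₁ = (P₁/P₂)^(1/γ).
V₂/V₁ = (7.04/0.612)^(0.769) = 6.547.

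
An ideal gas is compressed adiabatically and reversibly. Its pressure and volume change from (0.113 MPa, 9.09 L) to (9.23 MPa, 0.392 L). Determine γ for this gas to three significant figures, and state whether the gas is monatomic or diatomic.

PV^γ = const ⇒ γ = ln(P₂/P₁) / ln(V₁/V₂).
γ = ln(9.23/0.113) / ln(9.09/0.392) = 1.401.
γ ≈ 1.40 is close to 7/5, so the gas is diatomic.

γ ≈ 1.40; diatomic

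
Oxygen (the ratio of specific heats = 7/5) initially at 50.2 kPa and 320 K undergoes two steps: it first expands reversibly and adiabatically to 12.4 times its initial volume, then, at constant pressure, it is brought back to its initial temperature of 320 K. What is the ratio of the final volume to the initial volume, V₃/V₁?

V₃/V₁ ≈ 33.9

Adiabatic step: V₂/V₁ = 12.4; T₂ = T₁·(1/12.4)^(2/5) = 116.9 K.
Isobaric step: V₃/V₂ = T₃/T₂ = 320/116.9.
V₃/V₁ = (V₂/V₁)(V₃/V₂) = 12.4 × (320/116.9) = 33.95.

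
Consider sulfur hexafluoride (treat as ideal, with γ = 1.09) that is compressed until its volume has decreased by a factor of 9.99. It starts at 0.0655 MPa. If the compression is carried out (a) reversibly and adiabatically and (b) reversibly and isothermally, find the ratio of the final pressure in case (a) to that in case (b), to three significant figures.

Isothermal: P_b = P₁(V₁/V₂) = 0.0655×9.99.
Adiabatic: P_a = P₁(V₁/V₂)^γ = 0.0655×9.99^(1.09).
P_a/P_b = (V₁/V₂)^(γ−1) = 9.99^(0.09) = 1.23.

P_adiabatic / P_isothermal ≈ 1.23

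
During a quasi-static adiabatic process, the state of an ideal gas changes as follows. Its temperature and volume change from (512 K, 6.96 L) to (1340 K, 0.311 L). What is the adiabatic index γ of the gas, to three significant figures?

γ ≈ 1.31

TV^(γ−1) = const ⇒ γ − 1 = ln(T₂/T₁) / ln(V₁/V₂).
γ = 1 + ln(1340/512) / ln(6.96/0.311) = 1.31.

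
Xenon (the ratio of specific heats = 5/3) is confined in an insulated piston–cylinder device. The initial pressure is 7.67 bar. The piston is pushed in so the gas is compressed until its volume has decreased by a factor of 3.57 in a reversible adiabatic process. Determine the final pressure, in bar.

P₂ ≈ 64.0 bar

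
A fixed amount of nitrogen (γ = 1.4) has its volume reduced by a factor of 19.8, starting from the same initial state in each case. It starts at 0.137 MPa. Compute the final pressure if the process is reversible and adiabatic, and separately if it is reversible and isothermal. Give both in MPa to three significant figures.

adiabatic: 8.95 MPa; isothermal: 2.71 MPa

Isothermal: P₂ = P₁(V₁/V₂) = 0.137×19.8 = 2.713 MPa.
Adiabatic: P₂ = P₁(V₁/V₂)^γ = 0.137×19.8^(1.4) = 8.955 MPa.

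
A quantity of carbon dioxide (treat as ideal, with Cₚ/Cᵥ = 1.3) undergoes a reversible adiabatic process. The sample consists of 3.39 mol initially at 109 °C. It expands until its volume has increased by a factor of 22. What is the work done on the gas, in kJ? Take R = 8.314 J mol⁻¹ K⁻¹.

Adiabatic: T₁V₁^(γ−1) = T₂V₂^(γ−1) ⇒ T₂ = T₁ (V₁/V₂)^(γ−1).
T₁ = 109 °C = 382.1 K.
T₂ = 382.1 × (1/22)^(0.3) = 151.2 K.
Q = 0, so ΔU = W_on_gas = nCᵥΔT with Cᵥ = R/(γ−1) = 27.71 J/(mol·K).
ΔU = 3.39 × 27.71 × (151.2 − 382.1) = -21700 J.

W ≈ -21.7 kJ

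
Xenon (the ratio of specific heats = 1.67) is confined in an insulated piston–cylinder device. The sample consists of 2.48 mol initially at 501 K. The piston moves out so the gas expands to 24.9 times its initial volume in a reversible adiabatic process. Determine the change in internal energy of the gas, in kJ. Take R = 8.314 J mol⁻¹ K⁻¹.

ΔU ≈ -13.6 kJ

For a reversible adiabat TV^(γ−1) is constant, so T₂ = T₁ (V₁/V₂)^(γ−1).
T₂ = 501 × (1/24.9)^(0.67) = 58.13 K.
Q = 0, so ΔU = W_on_gas = nCᵥΔT with Cᵥ = R/(γ−1) = 12.41 J/(mol·K).
ΔU = 2.48 × 12.41 × (58.13 − 501) = -13630 J.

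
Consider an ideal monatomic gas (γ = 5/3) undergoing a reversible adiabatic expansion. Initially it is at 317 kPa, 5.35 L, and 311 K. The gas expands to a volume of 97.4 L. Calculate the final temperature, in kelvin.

T₂ ≈ 44.9 K

For a reversible adiabat TV^(γ−1) is constant, so T₂ = T₁ (V₁/V₂)^(γ−1).
T₂ = 311 × (5.35/97.4)^(2/3) = 44.94 K.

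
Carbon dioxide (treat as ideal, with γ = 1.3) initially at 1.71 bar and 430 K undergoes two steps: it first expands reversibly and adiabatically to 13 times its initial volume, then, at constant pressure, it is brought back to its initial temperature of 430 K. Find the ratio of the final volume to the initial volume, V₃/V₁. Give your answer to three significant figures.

V₃/V₁ ≈ 28.1

Adiabatic step: V₂/V₁ = 13; T₂ = T₁·(1/13)^(0.3) = 199.2 K.
Isobaric step: V₃/V₂ = T₃/T₂ = 430/199.2.
V₃/V₁ = (V₂/V₁)(V₃/V₂) = 13 × (430/199.2) = 28.06.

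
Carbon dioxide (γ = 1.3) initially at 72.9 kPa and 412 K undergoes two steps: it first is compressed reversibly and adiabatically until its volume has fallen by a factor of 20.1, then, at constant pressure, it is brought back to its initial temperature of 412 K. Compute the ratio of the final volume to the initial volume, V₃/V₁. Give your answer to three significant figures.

V₃/V₁ ≈ 0.0202

Adiabatic step: V₂/V₁ = 0.04975; T₂ = T₁·20.1^(0.3) = 1014 K.
Isobaric step: V₃/V₂ = T₃/T₂ = 412/1014.
V₃/V₁ = (V₂/V₁)(V₃/V₂) = 0.04975 × (412/1014) = 0.02022.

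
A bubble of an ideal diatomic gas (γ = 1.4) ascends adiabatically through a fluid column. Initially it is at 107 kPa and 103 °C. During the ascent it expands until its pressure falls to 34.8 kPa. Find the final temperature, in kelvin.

Along an adiabat T P^((1−γ)/γ) is constant, so T₂ = T₁ (P₂/P₁)^((γ−1)/γ).
T₁ = 103 °C = 376.1 K.
T₂ = 376.1 × (34.8/107)^(0.286) = 272.9 K.

T₂ ≈ 273 K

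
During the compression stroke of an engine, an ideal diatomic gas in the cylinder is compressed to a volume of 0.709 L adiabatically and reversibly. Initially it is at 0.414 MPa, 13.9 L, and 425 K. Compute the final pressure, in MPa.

Since PV^γ is constant along a reversible adiabat, P₂ = P₁ (V₁/V₂)^γ.
γ = 7/5 for a diatomic ideal gas.
P₂ = 0.414 × (13.9/0.709)^(7/5) = 26.69 MPa.

P₂ ≈ 26.7 MPa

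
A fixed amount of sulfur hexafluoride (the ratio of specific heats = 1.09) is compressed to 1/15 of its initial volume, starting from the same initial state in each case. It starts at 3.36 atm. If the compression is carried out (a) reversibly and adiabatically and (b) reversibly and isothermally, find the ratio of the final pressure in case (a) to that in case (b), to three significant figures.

Isothermal: P_b = P₁(V₁/V₂) = 3.36×15.
Adiabatic: P_a = P₁(V₁/V₂)^γ = 3.36×15^(1.09).
P_a/P_b = (V₁/V₂)^(γ−1) = 15^(0.09) = 1.276.

P_adiabatic / P_isothermal ≈ 1.28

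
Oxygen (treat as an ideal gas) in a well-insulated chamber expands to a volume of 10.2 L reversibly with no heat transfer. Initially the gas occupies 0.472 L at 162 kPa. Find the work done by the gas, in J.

γ = 7/5 for a diatomic ideal gas.
P₂ = P₁(V₁/V₂)^γ = 162×(0.472/10.2)^(7/5) = 2.193 kPa.
For a reversible adiabat, W_by_gas = (P₁V₁ − P₂V₂)/(γ−1).
W_by = (162000×0.000472 − 2193×0.0102) / (2/5) = 135.2 J.

W ≈ 135 J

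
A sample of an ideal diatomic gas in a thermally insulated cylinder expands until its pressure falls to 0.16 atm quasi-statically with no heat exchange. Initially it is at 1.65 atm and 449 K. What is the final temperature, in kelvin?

T₂ ≈ 231 K

Adiabatic: T₂/T₁ = (P₂/P₁)^((γ−1)/γ).
For a diatomic ideal gas γ = 7/5, so (γ−1)/γ = 2/7.
T₂ = 449 × (0.16/1.65)^(2/7) = 230.5 K.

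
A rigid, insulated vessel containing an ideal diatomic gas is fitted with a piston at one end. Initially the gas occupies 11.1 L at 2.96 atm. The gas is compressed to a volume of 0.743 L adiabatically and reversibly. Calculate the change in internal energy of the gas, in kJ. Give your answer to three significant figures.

γ = 7/5 for a diatomic ideal gas.
P₂ = P₁(V₁/V₂)^γ = 2.96×(11.1/0.743)^(7/5) = 130.4 atm.
For a reversible adiabat, W_by_gas = (P₁V₁ − P₂V₂)/(γ−1).
W_by = (299900×0.0111 − 1.322×10^7×0.000743) / (2/5) = -16220 J.
Q = 0 ⇒ ΔU = −W_by = 16220 J.

ΔU ≈ 16.2 kJ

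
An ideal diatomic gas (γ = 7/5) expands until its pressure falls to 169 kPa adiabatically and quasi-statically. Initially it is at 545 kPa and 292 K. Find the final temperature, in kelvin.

T₂ ≈ 209 K

Along an adiabat T P^((1−γ)/γ) is constant, so T₂ = T₁ (P₂/P₁)^((γ−1)/γ).
T₂ = 292 × (169/545)^(2/7) = 209 K.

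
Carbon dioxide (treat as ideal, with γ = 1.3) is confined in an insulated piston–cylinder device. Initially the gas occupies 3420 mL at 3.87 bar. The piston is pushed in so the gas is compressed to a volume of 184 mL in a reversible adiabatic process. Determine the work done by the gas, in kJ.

P₂ = P₁(V₁/V₂)^γ = 3.87×(3420/184)^(1.3) = 172.9 bar.
For a reversible adiabat, W_by_gas = (P₁V₁ − P₂V₂)/(γ−1).
W_by = (387000×0.00342 − 1.729×10^7×0.000184) / (0.3) = -6190 J.

W ≈ -6.19 kJ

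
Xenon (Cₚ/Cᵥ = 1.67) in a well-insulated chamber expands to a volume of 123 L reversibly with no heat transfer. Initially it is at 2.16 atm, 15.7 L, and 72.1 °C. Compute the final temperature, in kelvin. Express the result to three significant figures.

T₂ ≈ 86.9 K

For a reversible adiabat TV^(γ−1) is constant, so T₂ = T₁ (V₁/V₂)^(γ−1).
T₁ = 72.1 °C = 345.2 K.
T₂ = 345.2 × (15.7/123)^(0.67) = 86.93 K.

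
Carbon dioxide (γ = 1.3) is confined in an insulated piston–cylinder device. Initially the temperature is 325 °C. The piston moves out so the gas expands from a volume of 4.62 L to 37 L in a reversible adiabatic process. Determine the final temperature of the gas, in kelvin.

T₂ ≈ 320 K

For a reversible adiabat TV^(γ−1) is constant, so T₂ = T₁ (V₁/V₂)^(γ−1).
T₁ = 325 °C = 598.1 K.
T₂ = 598.1 × (4.62/37)^(0.3) = 320.4 K.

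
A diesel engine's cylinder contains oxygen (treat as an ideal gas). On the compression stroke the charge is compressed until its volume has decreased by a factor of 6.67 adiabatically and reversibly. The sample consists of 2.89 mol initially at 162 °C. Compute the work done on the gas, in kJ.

W ≈ 29.7 kJ

Adiabatic: T₁V₁^(γ−1) = T₂V₂^(γ−1) ⇒ T₂ = T₁ (V₁/V₂)^(γ−1).
γ = 7/5 for a diatomic ideal gas, so γ−1 = 2/5.
T₁ = 162 °C = 435.1 K.
T₂ = 435.1 × 6.67^(2/5) = 929.6 K.
Q = 0, so ΔU = W_on_gas = nCᵥΔT with Cᵥ = R/(γ−1) = 20.79 J/(mol·K).
ΔU = 2.89 × 20.79 × (929.6 − 435.1) = 29700 J.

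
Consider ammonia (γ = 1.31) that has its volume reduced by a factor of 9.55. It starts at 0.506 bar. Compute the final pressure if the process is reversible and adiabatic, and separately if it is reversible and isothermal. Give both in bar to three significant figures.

adiabatic: 9.73 bar; isothermal: 4.83 bar

Isothermal: P₂ = P₁(V₁/V₂) = 0.506×9.55 = 4.832 bar.
Adiabatic: P₂ = P₁(V₁/V₂)^γ = 0.506×9.55^(1.31) = 9.726 bar.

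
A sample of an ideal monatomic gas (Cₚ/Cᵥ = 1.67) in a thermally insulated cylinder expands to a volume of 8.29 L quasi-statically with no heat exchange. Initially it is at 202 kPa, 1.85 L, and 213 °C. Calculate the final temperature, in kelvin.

T₂ ≈ 178 K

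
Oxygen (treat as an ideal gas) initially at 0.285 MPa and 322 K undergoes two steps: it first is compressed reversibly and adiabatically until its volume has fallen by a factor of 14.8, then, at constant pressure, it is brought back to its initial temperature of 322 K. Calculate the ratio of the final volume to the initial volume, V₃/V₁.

For a diatomic ideal gas γ = 7/5.
Adiabatic step: V₂/V₁ = 0.06757; T₂ = T₁·14.8^(2/5) = 946.2 K.
Isobaric step: V₃/V₂ = T₃/T₂ = 322/946.2.
V₃/V₁ = (V₂/V₁)(V₃/V₂) = 0.06757 × (322/946.2) = 0.023.

V₃/V₁ ≈ 0.0230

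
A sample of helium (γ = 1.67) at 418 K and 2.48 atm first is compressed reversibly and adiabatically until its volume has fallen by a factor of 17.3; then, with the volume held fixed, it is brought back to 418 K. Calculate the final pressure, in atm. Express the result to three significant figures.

Adiabatic step (PV^γ = const): P₂ = 2.48×17.3^(1.67) = 289.7 atm; T₂ = 418×17.3^(0.67) = 2823 K.
Isochoric: P₃ = P₂(T₃/T₂) = 289.7 × (418/2823) = 42.9 atm.

P₃ ≈ 42.9 atm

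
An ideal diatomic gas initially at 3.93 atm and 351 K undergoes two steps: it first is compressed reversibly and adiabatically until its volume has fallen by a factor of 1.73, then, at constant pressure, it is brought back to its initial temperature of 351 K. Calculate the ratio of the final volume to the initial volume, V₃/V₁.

For a diatomic ideal gas γ = 7/5.
Adiabatic step: V₂/V₁ = 0.578; T₂ = T₁·1.73^(2/5) = 437 K.
Isobaric step: V₃/V₂ = T₃/T₂ = 351/437.
V₃/V₁ = (V₂/V₁)(V₃/V₂) = 0.578 × (351/437) = 0.4642.

V₃/V₁ ≈ 0.464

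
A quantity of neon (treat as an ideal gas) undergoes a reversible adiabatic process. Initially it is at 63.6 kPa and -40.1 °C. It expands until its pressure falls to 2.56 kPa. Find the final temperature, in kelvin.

T₂ ≈ 64.5 K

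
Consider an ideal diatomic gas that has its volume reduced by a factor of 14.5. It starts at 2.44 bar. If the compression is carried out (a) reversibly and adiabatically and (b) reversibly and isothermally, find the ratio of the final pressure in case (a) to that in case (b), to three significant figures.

P_adiabatic / P_isothermal ≈ 2.91

For a diatomic ideal gas γ = 7/5.
Isothermal: P_b = P₁(V₁/V₂) = 2.44×14.5.
Adiabatic: P_a = P₁(V₁/V₂)^γ = 2.44×14.5^(7/5).
P_a/P_b = (V₁/V₂)^(γ−1) = 14.5^(2/5) = 2.914.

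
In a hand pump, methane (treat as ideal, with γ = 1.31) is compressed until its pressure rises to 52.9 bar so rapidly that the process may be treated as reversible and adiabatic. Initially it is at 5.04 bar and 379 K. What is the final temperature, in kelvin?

Along an adiabat T P^((1−γ)/γ) is constant, so T₂ = T₁ (P₂/P₁)^((γ−1)/γ).
T₂ = 379 × (52.9/5.04)^(0.237) = 661.1 K.

T₂ ≈ 661 K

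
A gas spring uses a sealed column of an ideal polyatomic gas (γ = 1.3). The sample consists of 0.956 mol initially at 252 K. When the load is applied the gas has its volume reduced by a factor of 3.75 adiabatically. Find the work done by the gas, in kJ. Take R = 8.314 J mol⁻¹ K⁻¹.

For a reversible adiabat TV^(γ−1) is constant, so T₂ = T₁ (V₁/V₂)^(γ−1).
T₂ = 252 × 3.75^(0.3) = 374.6 K.
Q = 0, so ΔU = W_on_gas = nCᵥΔT with Cᵥ = R/(γ−1) = 27.71 J/(mol·K).
ΔU = 0.956 × 27.71 × (374.6 − 252) = 3249 J.
Work done by the gas = −ΔU = -3249 J.

W ≈ -3.25 kJ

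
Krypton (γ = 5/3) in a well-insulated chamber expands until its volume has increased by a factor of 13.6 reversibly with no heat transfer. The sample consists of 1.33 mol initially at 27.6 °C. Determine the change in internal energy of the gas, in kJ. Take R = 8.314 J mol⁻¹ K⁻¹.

ΔU ≈ -4.11 kJ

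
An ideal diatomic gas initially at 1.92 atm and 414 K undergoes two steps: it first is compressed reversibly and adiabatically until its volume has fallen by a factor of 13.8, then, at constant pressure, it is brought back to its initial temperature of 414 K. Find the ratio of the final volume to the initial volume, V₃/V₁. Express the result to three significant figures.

V₃/V₁ ≈ 0.0254

For a diatomic ideal gas γ = 7/5.
Adiabatic step: V₂/V₁ = 0.07246; T₂ = T₁·13.8^(2/5) = 1183 K.
Isobaric step: V₃/V₂ = T₃/T₂ = 414/1183.
V₃/V₁ = (V₂/V₁)(V₃/V₂) = 0.07246 × (414/1183) = 0.02536.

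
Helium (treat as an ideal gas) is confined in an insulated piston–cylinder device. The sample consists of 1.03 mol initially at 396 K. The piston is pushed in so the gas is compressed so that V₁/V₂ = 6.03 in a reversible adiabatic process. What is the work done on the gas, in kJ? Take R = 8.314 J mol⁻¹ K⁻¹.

W ≈ 11.8 kJ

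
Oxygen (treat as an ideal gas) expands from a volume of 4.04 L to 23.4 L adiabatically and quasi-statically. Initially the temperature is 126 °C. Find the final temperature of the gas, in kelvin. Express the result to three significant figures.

For a reversible adiabat TV^(γ−1) is constant, so T₂ = T₁ (V₁/V₂)^(γ−1).
For a diatomic ideal gas γ = 7/5, so γ−1 = 2/5.
T₁ = 126 °C = 399.1 K.
T₂ = 399.1 × (4.04/23.4)^(2/5) = 197.7 K.

T₂ ≈ 198 K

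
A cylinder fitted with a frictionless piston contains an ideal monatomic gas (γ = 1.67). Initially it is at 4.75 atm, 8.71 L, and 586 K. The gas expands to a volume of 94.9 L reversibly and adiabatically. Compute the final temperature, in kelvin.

T₂ ≈ 118 K

Adiabatic: T₁V₁^(γ−1) = T₂V₂^(γ−1) ⇒ T₂ = T₁ (V₁/V₂)^(γ−1).
T₂ = 586 × (8.71/94.9)^(0.67) = 118.3 K.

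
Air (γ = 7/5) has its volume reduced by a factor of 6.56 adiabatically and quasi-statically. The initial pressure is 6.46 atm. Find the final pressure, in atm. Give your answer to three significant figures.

Since PV^γ is constant along a reversible adiabat, P₂ = P₁ (V₁/V₂)^γ.
P₂ = 6.46 × 6.56^(7/5) = 89.93 atm.

P₂ ≈ 89.9 atm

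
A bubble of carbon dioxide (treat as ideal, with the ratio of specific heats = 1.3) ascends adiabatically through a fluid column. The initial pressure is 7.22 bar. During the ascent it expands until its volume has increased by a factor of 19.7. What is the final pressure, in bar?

P₂ ≈ 0.150 bar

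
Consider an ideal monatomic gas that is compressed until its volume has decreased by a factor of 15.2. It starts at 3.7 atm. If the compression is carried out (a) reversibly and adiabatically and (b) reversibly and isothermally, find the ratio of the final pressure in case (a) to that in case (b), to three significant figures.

P_adiabatic / P_isothermal ≈ 6.14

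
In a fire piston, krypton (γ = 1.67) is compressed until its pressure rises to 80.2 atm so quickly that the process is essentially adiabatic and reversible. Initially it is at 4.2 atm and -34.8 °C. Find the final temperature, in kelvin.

Along an adiabat T P^((1−γ)/γ) is constant, so T₂ = T₁ (P₂/P₁)^((γ−1)/γ).
T₁ = -34.8 °C = 238.3 K.
T₂ = 238.3 × (80.2/4.2)^(0.401) = 778.3 K.

T₂ ≈ 778 K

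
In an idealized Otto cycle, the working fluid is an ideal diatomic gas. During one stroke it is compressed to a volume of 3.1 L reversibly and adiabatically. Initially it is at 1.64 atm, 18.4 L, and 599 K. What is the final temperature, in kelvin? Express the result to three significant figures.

T₂ ≈ 1220 K

For a reversible adiabat TV^(γ−1) is constant, so T₂ = T₁ (V₁/V₂)^(γ−1).
γ = 7/5 for a diatomic ideal gas.
T₂ = 599 × (18.4/3.1)^(2/5) = 1221 K.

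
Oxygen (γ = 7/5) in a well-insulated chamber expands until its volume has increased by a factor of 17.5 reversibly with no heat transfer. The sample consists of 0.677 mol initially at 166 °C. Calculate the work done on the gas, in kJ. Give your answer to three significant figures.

For a reversible adiabat TV^(γ−1) is constant, so T₂ = T₁ (V₁/V₂)^(γ−1).
T₁ = 166 °C = 439.1 K.
T₂ = 439.1 × (1/17.5)^(2/5) = 139.8 K.
Q = 0, so ΔU = W_on_gas = nCᵥΔT with Cᵥ = R/(γ−1) = 20.79 J/(mol·K).
ΔU = 0.677 × 20.79 × (139.8 − 439.1) = -4213 J.

W ≈ -4.21 kJ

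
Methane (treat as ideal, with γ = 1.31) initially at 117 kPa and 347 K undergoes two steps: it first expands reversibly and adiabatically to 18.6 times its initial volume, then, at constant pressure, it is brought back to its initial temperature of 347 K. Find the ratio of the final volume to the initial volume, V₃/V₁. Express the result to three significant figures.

V₃/V₁ ≈ 46.0

Adiabatic step: V₂/V₁ = 18.6; T₂ = T₁·(1/18.6)^(0.31) = 140.2 K.
Isobaric step: V₃/V₂ = T₃/T₂ = 347/140.2.
V₃/V₁ = (V₂/V₁)(V₃/V₂) = 18.6 × (347/140.2) = 46.03.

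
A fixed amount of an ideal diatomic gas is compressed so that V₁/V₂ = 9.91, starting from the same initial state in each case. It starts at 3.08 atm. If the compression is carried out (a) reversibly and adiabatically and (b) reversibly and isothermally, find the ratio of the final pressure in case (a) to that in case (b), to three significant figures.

P_adiabatic / P_isothermal ≈ 2.50

For a diatomic ideal gas γ = 7/5.
Isothermal: P_b = P₁(V₁/V₂) = 3.08×9.91.
Adiabatic: P_a = P₁(V₁/V₂)^γ = 3.08×9.91^(7/5).
P_a/P_b = (V₁/V₂)^(γ−1) = 9.91^(2/5) = 2.503.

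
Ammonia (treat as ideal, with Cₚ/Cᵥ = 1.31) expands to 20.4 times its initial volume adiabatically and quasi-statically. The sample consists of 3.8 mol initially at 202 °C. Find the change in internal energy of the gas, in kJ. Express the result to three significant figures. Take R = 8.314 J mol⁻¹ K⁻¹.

ΔU ≈ -29.4 kJ

Adiabatic: T₁V₁^(γ−1) = T₂V₂^(γ−1) ⇒ T₂ = T₁ (V₁/V₂)^(γ−1).
T₁ = 202 °C = 475.1 K.
T₂ = 475.1 × (1/20.4)^(0.31) = 186.6 K.
Q = 0, so ΔU = W_on_gas = nCᵥΔT with Cᵥ = R/(γ−1) = 26.82 J/(mol·K).
ΔU = 3.8 × 26.82 × (186.6 − 475.1) = -29410 J.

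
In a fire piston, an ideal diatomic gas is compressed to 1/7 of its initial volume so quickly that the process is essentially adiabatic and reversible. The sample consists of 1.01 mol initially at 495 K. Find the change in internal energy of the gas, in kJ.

For a reversible adiabat TV^(γ−1) is constant, so T₂ = T₁ (V₁/V₂)^(γ−1).
γ = 7/5 for a diatomic ideal gas, so γ−1 = 2/5.
T₂ = 495 × 7^(2/5) = 1078 K.
Q = 0, so ΔU = W_on_gas = nCᵥΔT with Cᵥ = R/(γ−1) = 20.79 J/(mol·K).
ΔU = 1.01 × 20.79 × (1078 − 495) = 12240 J.

ΔU ≈ 12.2 kJ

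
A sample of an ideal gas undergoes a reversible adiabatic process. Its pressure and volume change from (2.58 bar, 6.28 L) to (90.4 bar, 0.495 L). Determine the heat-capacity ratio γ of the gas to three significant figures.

γ ≈ 1.40

PV^γ = const ⇒ γ = ln(P₂/P₁) / ln(V₁/V₂).
γ = ln(90.4/2.58) / ln(6.28/0.495) = 1.4.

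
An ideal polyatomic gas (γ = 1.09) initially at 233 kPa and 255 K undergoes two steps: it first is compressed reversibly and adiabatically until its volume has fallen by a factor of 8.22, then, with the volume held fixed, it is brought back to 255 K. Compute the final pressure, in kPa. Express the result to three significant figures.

P₃ ≈ 1920 kPa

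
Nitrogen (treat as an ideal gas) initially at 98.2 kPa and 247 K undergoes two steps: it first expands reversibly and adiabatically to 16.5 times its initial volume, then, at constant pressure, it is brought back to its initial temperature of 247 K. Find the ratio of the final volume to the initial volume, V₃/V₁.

For a diatomic ideal gas γ = 7/5.
Adiabatic step: V₂/V₁ = 16.5; T₂ = T₁·(1/16.5)^(2/5) = 80.48 K.
Isobaric step: V₃/V₂ = T₃/T₂ = 247/80.48.
V₃/V₁ = (V₂/V₁)(V₃/V₂) = 16.5 × (247/80.48) = 50.64.

V₃/V₁ ≈ 50.6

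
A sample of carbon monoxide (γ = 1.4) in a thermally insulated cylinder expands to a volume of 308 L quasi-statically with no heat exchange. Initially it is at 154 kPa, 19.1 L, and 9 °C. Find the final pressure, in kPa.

Since PV^γ is constant along a reversible adiabat, P₂ = P₁ (V₁/V₂)^γ.
P₂ = 154 × (19.1/308)^(1.4) = 3.14 kPa.

P₂ ≈ 3.14 kPa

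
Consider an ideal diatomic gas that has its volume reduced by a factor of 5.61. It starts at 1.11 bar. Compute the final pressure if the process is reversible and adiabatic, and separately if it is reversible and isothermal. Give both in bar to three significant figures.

adiabatic: 12.4 bar; isothermal: 6.23 bar

For a diatomic ideal gas γ = 7/5.
Isothermal: P₂ = P₁(V₁/V₂) = 1.11×5.61 = 6.227 bar.
Adiabatic: P₂ = P₁(V₁/V₂)^γ = 1.11×5.61^(7/5) = 12.41 bar.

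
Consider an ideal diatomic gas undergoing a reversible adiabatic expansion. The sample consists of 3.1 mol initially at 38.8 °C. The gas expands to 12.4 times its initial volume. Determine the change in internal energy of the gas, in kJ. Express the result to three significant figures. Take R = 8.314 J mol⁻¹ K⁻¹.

ΔU ≈ -12.8 kJ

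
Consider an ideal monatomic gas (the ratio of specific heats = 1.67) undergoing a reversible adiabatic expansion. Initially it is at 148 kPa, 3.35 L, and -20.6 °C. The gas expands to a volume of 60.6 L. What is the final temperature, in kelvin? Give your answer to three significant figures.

T₂ ≈ 36.3 K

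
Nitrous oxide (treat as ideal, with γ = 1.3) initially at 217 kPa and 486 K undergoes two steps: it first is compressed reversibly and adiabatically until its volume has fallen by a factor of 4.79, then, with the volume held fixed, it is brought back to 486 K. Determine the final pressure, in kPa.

Adiabatic step (PV^γ = const): P₂ = 217×4.79^(1.3) = 1663 kPa; T₂ = 486×4.79^(0.3) = 777.6 K.
Isochoric: P₃ = P₂(T₃/T₂) = 1663 × (486/777.6) = 1039 kPa.

P₃ ≈ 1040 kPa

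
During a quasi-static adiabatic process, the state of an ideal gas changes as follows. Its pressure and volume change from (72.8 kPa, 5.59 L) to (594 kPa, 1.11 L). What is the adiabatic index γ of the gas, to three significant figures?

PV^γ = const ⇒ γ = ln(P₂/P₁) / ln(V₁/V₂).
γ = ln(594/72.8) / ln(5.59/1.11) = 1.298.

γ ≈ 1.30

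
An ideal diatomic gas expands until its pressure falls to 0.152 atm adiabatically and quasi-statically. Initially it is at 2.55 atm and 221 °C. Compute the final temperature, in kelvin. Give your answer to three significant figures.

Adiabatic: T₂/T₁ = (P₂/P₁)^((γ−1)/γ).
For a diatomic ideal gas γ = 7/5, so (γ−1)/γ = 2/7.
T₁ = 221 °C = 494.1 K.
T₂ = 494.1 × (0.152/2.55)^(2/7) = 220.8 K.

T₂ ≈ 221 K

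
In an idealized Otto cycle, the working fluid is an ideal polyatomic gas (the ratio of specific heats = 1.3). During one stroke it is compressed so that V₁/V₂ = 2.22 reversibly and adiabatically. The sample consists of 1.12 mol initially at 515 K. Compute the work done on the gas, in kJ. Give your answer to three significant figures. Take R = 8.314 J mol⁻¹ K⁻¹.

Adiabatic: T₁V₁^(γ−1) = T₂V₂^(γ−1) ⇒ T₂ = T₁ (V₁/V₂)^(γ−1).
T₂ = 515 × 2.22^(0.3) = 654.2 K.
Q = 0, so ΔU = W_on_gas = nCᵥΔT with Cᵥ = R/(γ−1) = 27.71 J/(mol·K).
ΔU = 1.12 × 27.71 × (654.2 − 515) = 4321 J.

W ≈ 4.32 kJ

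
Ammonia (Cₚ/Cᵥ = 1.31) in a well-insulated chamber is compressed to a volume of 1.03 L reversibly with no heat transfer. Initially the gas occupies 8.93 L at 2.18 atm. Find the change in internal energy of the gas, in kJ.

P₂ = P₁(V₁/V₂)^γ = 2.18×(8.93/1.03)^(1.31) = 36.92 atm.
For a reversible adiabat, W_by_gas = (P₁V₁ − P₂V₂)/(γ−1).
W_by = (220900×0.00893 − 3.741×10^6×0.00103) / (0.31) = -6066 J.
Q = 0 ⇒ ΔU = −W_by = 6066 J.

ΔU ≈ 6.07 kJ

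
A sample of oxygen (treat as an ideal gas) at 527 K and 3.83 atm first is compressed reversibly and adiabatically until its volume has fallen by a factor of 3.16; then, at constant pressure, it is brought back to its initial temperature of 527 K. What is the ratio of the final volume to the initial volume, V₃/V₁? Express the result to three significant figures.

For a diatomic ideal gas γ = 7/5.
Adiabatic step: V₂/V₁ = 0.3165; T₂ = T₁·3.16^(2/5) = 835 K.
Isobaric step: V₃/V₂ = T₃/T₂ = 527/835.
V₃/V₁ = (V₂/V₁)(V₃/V₂) = 0.3165 × (527/835) = 0.1997.

V₃/V₁ ≈ 0.200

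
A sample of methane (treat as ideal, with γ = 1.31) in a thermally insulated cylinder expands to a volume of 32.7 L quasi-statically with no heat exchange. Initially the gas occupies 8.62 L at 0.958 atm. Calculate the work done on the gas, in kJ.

P₂ = P₁(V₁/V₂)^γ = 0.958×(8.62/32.7)^(1.31) = 0.167 atm.
For a reversible adiabat, W_by_gas = (P₁V₁ − P₂V₂)/(γ−1).
W_by = (97070×0.00862 − 16930×0.0327) / (0.31) = 913.8 J.
W_on_gas = −W_by = -913.8 J.

W ≈ -0.914 kJ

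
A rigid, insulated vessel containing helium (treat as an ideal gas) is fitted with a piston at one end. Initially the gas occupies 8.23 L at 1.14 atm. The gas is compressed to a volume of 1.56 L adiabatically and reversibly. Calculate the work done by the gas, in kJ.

W ≈ -2.90 kJ

γ = 5/3 for a monatomic ideal gas.
P₂ = P₁(V₁/V₂)^γ = 1.14×(8.23/1.56)^(5/3) = 18.23 atm.
For a reversible adiabat, W_by_gas = (P₁V₁ − P₂V₂)/(γ−1).
W_by = (115500×0.00823 − 1.847×10^6×0.00156) / (2/3) = -2895 J.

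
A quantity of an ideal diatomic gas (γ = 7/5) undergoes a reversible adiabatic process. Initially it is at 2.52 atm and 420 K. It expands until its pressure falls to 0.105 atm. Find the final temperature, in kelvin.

Adiabatic: T₂/T₁ = (P₂/P₁)^((γ−1)/γ).
T₂ = 420 × (0.105/2.52)^(2/7) = 169.4 K.

T₂ ≈ 169 K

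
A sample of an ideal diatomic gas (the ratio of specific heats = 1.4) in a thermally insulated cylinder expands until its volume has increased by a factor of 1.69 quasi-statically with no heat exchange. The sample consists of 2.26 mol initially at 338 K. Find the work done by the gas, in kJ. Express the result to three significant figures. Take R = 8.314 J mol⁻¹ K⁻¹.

W ≈ 3.01 kJ

Adiabatic: T₁V₁^(γ−1) = T₂V₂^(γ−1) ⇒ T₂ = T₁ (V₁/V₂)^(γ−1).
T₂ = 338 × (1/1.69)^(0.4) = 274 K.
Q = 0, so ΔU = W_on_gas = nCᵥΔT with Cᵥ = R/(γ−1) = 20.79 J/(mol·K).
ΔU = 2.26 × 20.79 × (274 − 338) = -3006 J.
Work done by the gas = −ΔU = 3006 J.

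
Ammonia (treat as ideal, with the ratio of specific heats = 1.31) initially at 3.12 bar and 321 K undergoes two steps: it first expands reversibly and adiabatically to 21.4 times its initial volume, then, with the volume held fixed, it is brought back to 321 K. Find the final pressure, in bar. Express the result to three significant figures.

P₃ ≈ 0.146 bar

Adiabatic step (PV^γ = const): P₂ = 3.12×(1/21.4)^(1.31) = 0.0564 bar; T₂ = 321×(1/21.4)^(0.31) = 124.2 K.
Isochoric: P₃ = P₂(T₃/T₂) = 0.0564 × (321/124.2) = 0.1458 bar.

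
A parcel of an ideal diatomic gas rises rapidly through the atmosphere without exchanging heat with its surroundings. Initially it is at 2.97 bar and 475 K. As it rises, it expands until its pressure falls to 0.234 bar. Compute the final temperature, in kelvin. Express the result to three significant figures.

T₂ ≈ 230 K

Adiabatic: T₂/T₁ = (P₂/P₁)^((γ−1)/γ).
For a diatomic ideal gas γ = 7/5, so (γ−1)/γ = 2/7.
T₂ = 475 × (0.234/2.97)^(2/7) = 229.8 K.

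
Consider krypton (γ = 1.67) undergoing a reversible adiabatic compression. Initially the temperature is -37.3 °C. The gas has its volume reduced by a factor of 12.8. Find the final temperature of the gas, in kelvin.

Adiabatic: T₁V₁^(γ−1) = T₂V₂^(γ−1) ⇒ T₂ = T₁ (V₁/V₂)^(γ−1).
T₁ = -37.3 °C = 235.8 K.
T₂ = 235.8 × 12.8^(0.67) = 1302 K.

T₂ ≈ 1300 K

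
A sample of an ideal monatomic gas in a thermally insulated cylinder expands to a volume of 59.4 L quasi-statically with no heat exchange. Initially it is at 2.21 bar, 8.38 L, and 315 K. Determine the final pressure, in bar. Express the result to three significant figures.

P₂ ≈ 0.0845 bar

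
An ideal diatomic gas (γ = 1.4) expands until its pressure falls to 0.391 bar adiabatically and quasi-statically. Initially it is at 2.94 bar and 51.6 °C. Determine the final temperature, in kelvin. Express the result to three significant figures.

T₂ ≈ 182 K

Along an adiabat T P^((1−γ)/γ) is constant, so T₂ = T₁ (P₂/P₁)^((γ−1)/γ).
T₁ = 51.6 °C = 324.8 K.
T₂ = 324.8 × (0.391/2.94)^(0.286) = 182.5 K.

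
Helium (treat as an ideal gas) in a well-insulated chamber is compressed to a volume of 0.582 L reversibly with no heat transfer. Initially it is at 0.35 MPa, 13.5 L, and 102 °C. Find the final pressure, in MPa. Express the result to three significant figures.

P₂ ≈ 66.0 MPa

Adiabatic: P₁V₁^γ = P₂V₂^γ ⇒ P₂ = P₁ (V₁/V₂)^γ.
γ = 5/3 for a monatomic ideal gas.
P₂ = 0.35 × (13.5/0.582)^(5/3) = 66.03 MPa.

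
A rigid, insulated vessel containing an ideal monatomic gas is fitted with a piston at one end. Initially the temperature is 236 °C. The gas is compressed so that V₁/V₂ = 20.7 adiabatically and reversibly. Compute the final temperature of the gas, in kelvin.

T₂ ≈ 3840 K

Adiabatic: T₁V₁^(γ−1) = T₂V₂^(γ−1) ⇒ T₂ = T₁ (V₁/V₂)^(γ−1).
For a monatomic ideal gas γ = 5/3, so γ−1 = 2/3.
T₁ = 236 °C = 509.1 K.
T₂ = 509.1 × 20.7^(2/3) = 3838 K.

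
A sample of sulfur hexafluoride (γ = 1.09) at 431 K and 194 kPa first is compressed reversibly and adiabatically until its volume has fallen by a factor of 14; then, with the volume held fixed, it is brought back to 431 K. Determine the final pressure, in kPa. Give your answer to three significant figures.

Adiabatic step (PV^γ = const): P₂ = 194×14^(1.09) = 3444 kPa; T₂ = 431×14^(0.09) = 546.5 K.
Isochoric: P₃ = P₂(T₃/T₂) = 3444 × (431/546.5) = 2716 kPa.

P₃ ≈ 2720 kPa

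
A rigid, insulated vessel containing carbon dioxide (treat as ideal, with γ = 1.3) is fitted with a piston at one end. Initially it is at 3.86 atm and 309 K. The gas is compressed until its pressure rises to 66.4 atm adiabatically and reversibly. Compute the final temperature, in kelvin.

T₂ ≈ 596 K

Adiabatic: T₂/T₁ = (P₂/P₁)^((γ−1)/γ).
T₂ = 309 × (66.4/3.86)^(0.231) = 595.8 K.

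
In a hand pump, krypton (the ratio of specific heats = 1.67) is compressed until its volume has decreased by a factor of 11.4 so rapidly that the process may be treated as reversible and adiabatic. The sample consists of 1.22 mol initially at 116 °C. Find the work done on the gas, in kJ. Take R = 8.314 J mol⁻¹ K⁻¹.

W ≈ 24.2 kJ

For a reversible adiabat TV^(γ−1) is constant, so T₂ = T₁ (V₁/V₂)^(γ−1).
T₁ = 116 °C = 389.1 K.
T₂ = 389.1 × 11.4^(0.67) = 1987 K.
Q = 0, so ΔU = W_on_gas = nCᵥΔT with Cᵥ = R/(γ−1) = 12.41 J/(mol·K).
ΔU = 1.22 × 12.41 × (1987 − 389.1) = 24190 J.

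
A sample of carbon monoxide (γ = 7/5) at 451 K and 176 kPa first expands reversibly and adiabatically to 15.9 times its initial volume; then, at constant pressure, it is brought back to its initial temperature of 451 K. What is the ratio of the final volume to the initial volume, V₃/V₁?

V₃/V₁ ≈ 48.1

Adiabatic step: V₂/V₁ = 15.9; T₂ = T₁·(1/15.9)^(2/5) = 149.1 K.
Isobaric step: V₃/V₂ = T₃/T₂ = 451/149.1.
V₃/V₁ = (V₂/V₁)(V₃/V₂) = 15.9 × (451/149.1) = 48.08.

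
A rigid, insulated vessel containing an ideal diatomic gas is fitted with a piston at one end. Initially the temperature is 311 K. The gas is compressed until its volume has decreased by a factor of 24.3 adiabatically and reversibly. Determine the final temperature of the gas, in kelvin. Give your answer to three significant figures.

T₂ ≈ 1110 K

For a reversible adiabat TV^(γ−1) is constant, so T₂ = T₁ (V₁/V₂)^(γ−1).
For a diatomic ideal gas γ = 7/5, so γ−1 = 2/5.
T₂ = 311 × 24.3^(2/5) = 1114 K.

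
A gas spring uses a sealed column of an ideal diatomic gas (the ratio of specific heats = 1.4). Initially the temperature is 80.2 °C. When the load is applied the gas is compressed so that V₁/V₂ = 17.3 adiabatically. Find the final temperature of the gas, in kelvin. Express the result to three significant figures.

T₂ ≈ 1110 K

Adiabatic: T₁V₁^(γ−1) = T₂V₂^(γ−1) ⇒ T₂ = T₁ (V₁/V₂)^(γ−1).
T₁ = 80.2 °C = 353.3 K.
T₂ = 353.3 × 17.3^(0.4) = 1105 K.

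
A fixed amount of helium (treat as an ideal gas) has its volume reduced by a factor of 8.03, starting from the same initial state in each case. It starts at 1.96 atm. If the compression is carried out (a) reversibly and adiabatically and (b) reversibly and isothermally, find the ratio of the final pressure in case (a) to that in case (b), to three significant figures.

For a monatomic ideal gas γ = 5/3.
Isothermal: P_b = P₁(V₁/V₂) = 1.96×8.03.
Adiabatic: P_a = P₁(V₁/V₂)^γ = 1.96×8.03^(5/3).
P_a/P_b = (V₁/V₂)^(γ−1) = 8.03^(2/3) = 4.01.

P_adiabatic / P_isothermal ≈ 4.01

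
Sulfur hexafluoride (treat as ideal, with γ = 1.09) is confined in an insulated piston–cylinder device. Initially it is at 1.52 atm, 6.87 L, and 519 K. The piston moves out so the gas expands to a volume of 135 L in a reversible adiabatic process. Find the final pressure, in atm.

P₂ ≈ 0.0592 atm

Adiabatic: P₁V₁^γ = P₂V₂^γ ⇒ P₂ = P₁ (V₁/V₂)^γ.
P₂ = 1.52 × (6.87/135)^(1.09) = 0.05916 atm.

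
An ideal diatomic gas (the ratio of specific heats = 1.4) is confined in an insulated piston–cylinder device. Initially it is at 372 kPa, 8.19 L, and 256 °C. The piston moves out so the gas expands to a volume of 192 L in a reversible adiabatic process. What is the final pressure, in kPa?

P₂ ≈ 4.49 kPa

Adiabatic: P₁V₁^γ = P₂V₂^γ ⇒ P₂ = P₁ (V₁/V₂)^γ.
P₂ = 372 × (8.19/192)^(1.4) = 4.493 kPa.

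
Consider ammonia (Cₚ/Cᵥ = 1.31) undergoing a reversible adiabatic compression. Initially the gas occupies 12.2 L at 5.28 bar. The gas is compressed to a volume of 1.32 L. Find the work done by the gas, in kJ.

W ≈ -20.6 kJ

P₂ = P₁(V₁/V₂)^γ = 5.28×(12.2/1.32)^(1.31) = 97.23 bar.
For a reversible adiabat, W_by_gas = (P₁V₁ − P₂V₂)/(γ−1).
W_by = (528000×0.0122 − 9.723×10^6×0.00132) / (0.31) = -20620 J.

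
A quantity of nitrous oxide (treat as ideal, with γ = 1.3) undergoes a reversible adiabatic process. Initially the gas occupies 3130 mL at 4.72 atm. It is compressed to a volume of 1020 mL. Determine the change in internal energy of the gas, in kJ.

ΔU ≈ 2.00 kJ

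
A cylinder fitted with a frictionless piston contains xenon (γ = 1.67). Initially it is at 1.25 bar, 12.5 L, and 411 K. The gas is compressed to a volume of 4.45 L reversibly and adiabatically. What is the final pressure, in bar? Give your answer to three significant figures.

P₂ ≈ 7.01 bar

Since PV^γ is constant along a reversible adiabat, P₂ = P₁ (V₁/V₂)^γ.
P₂ = 1.25 × (12.5/4.45)^(1.67) = 7.014 bar.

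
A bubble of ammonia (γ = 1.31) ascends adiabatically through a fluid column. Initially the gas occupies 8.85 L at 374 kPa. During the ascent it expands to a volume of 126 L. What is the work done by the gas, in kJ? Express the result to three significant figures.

W ≈ 5.99 kJ

P₂ = P₁(V₁/V₂)^γ = 374×(8.85/126)^(1.31) = 11.53 kPa.
For a reversible adiabat, W_by_gas = (P₁V₁ − P₂V₂)/(γ−1).
W_by = (374000×0.00885 − 11530×0.126) / (0.31) = 5990 J.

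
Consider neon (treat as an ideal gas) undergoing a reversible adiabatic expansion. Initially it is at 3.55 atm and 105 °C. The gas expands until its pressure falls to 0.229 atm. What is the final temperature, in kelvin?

T₂ ≈ 126 K

Adiabatic: T₂/T₁ = (P₂/P₁)^((γ−1)/γ).
For a monatomic ideal gas γ = 5/3, so (γ−1)/γ = 2/5.
T₁ = 105 °C = 378.1 K.
T₂ = 378.1 × (0.229/3.55)^(2/5) = 126.3 K.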